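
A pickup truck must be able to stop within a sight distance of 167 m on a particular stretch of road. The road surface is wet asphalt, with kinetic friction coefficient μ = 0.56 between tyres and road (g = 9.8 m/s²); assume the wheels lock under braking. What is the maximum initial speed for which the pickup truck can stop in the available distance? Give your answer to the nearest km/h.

a = μg = 0.56 × 9.8 = 5.488 m/s².
v²/(2a) = d ⇒ v = √(2 × 5.488 × 167) = √1832.99 = 42.8134 m/s.
42.8134 m/s × 3.6 = 154.128 km/h.

Maximum speed ≈ 154 km/h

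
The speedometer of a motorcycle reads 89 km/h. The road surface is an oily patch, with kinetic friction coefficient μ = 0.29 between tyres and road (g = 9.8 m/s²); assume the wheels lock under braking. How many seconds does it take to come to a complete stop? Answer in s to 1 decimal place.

89 km/h ÷ 3.6 = 24.7222 m/s.
a = μg = 0.29 × 9.8 = 2.842 m/s².
Braking time = v/a = 24.7222 / 2.842 = 8.699 s.

Braking time ≈ 8.7 s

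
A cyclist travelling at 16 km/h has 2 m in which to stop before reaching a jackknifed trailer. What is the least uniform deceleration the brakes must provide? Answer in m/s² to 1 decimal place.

16 km/h ÷ 3.6 = 4.4444 m/s.
v² = 2a·d ⇒ a = v²/(2d) = 4.4444² / (2 × 2.000) = 19.753 / 4.000 = 4.9383 m/s².

Required deceleration ≈ 4.9 m/s²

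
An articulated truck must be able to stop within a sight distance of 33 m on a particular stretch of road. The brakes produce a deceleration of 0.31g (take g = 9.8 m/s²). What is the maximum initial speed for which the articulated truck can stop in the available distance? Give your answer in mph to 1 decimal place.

Maximum speed ≈ 31.7 mph

a = 0.31 × 9.8 = 3.038 m/s².
v²/(2a) = d ⇒ v = √(2 × 3.038 × 33) = √200.51 = 14.1602 m/s.
14.1602 m/s ÷ 0.44704 = 31.675 mph.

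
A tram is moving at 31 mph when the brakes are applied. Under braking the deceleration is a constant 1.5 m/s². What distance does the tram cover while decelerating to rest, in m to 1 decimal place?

31 mph × 0.44704 = 13.8582 m/s.
Braking distance = v²/(2a) = 13.8582² / (2 × 1.500) = 192.050 / 3.000 = 64.017 m.

Braking distance ≈ 64.0 m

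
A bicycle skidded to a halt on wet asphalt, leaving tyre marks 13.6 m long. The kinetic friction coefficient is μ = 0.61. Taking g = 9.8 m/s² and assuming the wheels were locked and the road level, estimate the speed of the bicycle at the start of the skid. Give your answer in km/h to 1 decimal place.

Initial speed ≈ 45.9 km/h

Deceleration a = μg = 0.61 × 9.8 = 5.978 m/s².
v = √(2a·d) = √(2 × 5.978 × 13.6) = √162.602 = 12.7515 m/s.
= 12.7515 × 3.6 = 45.905 km/h.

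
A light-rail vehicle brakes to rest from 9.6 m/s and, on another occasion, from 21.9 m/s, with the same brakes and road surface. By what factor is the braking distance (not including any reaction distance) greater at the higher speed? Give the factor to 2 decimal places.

Factor ≈ 5.20

Braking distance d = v²/(2a), so with a fixed, d ∝ v².
Factor = (21.9/9.6)² = 2.2812² = 5.2039.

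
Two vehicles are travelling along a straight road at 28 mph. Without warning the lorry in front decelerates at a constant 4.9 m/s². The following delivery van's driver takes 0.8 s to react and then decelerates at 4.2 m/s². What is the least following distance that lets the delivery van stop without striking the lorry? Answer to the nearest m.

Minimum gap ≈ 13 m

28 mph × 0.44704 = 12.5171 m/s.
Leader travels v²/(2a_L) = 156.678 / 9.800 = 15.988 m before stopping.
Follower covers v·t_r = 12.5171 × 0.8 = 10.014 m while reacting, then v²/(2a_F) = 156.678 / 8.400 = 18.652 m while braking, for a total of 10.014 + 18.652 = 28.666 m.
Since a_F ≤ a_L and the follower starts braking later, the follower is never slower than the leader, so the closest approach is when both have stopped.
Minimum gap = 28.666 − 15.988 = 12.678 m.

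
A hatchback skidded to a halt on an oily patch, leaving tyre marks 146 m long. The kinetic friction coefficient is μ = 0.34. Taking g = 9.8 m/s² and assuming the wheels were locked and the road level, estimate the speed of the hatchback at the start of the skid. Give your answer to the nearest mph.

Deceleration a = μg = 0.34 × 9.8 = 3.332 m/s².
v = √(2a·d) = √(2 × 3.332 × 146) = √972.944 = 31.1921 m/s.
= 31.1921 ÷ 0.44704 = 69.775 mph.

Initial speed ≈ 70 mph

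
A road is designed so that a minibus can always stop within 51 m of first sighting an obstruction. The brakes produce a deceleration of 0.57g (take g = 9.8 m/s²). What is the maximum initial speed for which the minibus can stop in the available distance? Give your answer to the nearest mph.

Maximum speed ≈ 53 mph

a = 0.57 × 9.8 = 5.586 m/s².
v²/(2a) = d ⇒ v = √(2 × 5.586 × 51) = √569.77 = 23.8699 m/s.
23.8699 m/s ÷ 0.44704 = 53.395 mph.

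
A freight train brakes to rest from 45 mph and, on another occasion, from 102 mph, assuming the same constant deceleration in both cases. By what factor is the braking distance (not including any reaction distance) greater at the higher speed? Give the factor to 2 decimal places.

Braking distance d = v²/(2a), so with a fixed, d ∝ v².
Factor = (102/45)² = 2.2667² = 5.1379.

Factor ≈ 5.14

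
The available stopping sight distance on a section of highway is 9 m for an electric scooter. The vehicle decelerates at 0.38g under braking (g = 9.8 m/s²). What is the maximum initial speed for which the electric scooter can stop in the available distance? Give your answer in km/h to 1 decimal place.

Maximum speed ≈ 29.5 km/h

a = 0.38 × 9.8 = 3.724 m/s².
v²/(2a) = d ⇒ v = √(2 × 3.724 × 9) = √67.03 = 8.1872 m/s.
8.1872 m/s × 3.6 = 29.474 km/h.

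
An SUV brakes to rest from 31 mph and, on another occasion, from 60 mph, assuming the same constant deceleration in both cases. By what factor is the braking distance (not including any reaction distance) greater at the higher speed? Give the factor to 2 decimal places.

Braking distance d = v²/(2a), so with a fixed, d ∝ v².
Factor = (60/31)² = 1.9355² = 3.7462.

Factor ≈ 3.75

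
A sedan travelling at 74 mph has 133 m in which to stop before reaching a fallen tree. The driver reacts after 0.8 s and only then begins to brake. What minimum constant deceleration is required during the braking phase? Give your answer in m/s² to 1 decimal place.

Required deceleration ≈ 5.1 m/s²

74 mph × 0.44704 = 33.0810 m/s.
Distance covered during reaction = 33.0810 × 0.8 = 26.465 m.
Distance available for braking: 133 − 26.465 = 106.535 m.
v² = 2a·d ⇒ a = v²/(2d) = 33.0810² / (2 × 106.535) = 1094.353 / 213.070 = 5.1361 m/s².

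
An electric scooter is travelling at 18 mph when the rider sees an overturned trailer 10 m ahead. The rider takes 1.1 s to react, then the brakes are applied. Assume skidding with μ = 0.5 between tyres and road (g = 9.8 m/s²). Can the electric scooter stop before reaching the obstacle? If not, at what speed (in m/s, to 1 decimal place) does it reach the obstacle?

No — it strikes the obstacle at 7.3 m/s

18 mph × 0.44704 = 8.0467 m/s.
a = μg = 0.5 × 9.8 = 4.900 m/s².
Reaction distance = 8.0467 × 1.1 = 8.851 m.
Braking distance needed to stop: v²/(2a) = 64.749 / 9.800 = 6.607 m, so total needed = 8.851 + 6.607 = 15.458 m > 10 m — it cannot stop.
Distance remaining when braking begins: 10 − 8.851 = 1.149 m.
v² = v₀² − 2a·d = 64.749 − 2 × 4.900 × 1.149 = 53.489 m²/s².
v = √53.489 = 7.314 m/s.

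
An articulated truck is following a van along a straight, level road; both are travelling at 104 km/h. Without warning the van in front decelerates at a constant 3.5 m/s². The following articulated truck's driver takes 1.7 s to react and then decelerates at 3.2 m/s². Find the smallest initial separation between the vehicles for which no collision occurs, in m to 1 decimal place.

Minimum gap ≈ 60.3 m

104 km/h ÷ 3.6 = 28.8889 m/s.
Leader travels v²/(2a_L) = 834.569 / 7.000 = 119.224 m before stopping.
Follower covers v·t_r = 28.8889 × 1.7 = 49.111 m while reacting, then v²/(2a_F) = 834.569 / 6.400 = 130.401 m while braking, for a total of 49.111 + 130.401 = 179.512 m.
Since a_F ≤ a_L and the follower starts braking later, the follower is never slower than the leader, so the closest approach is when both have stopped.
Minimum gap = 179.512 − 119.224 = 60.288 m.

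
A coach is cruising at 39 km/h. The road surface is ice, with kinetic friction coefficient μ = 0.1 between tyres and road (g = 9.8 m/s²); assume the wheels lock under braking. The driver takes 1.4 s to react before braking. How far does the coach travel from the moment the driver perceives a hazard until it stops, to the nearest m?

Total stopping distance ≈ 75 m

39 km/h ÷ 3.6 = 10.8333 m/s.
a = μg = 0.1 × 9.8 = 0.980 m/s².
Reaction distance = v·t_r = 10.8333 × 1.4 = 15.167 m.
Braking distance = v²/(2a) = 10.8333² / (2 × 0.980) = 117.360 / 1.960 = 59.878 m.
Total = 15.167 + 59.878 = 75.045 m.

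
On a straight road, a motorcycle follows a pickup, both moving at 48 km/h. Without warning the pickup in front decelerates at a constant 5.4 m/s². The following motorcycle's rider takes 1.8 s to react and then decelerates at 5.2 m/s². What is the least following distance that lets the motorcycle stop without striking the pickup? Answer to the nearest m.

48 km/h ÷ 3.6 = 13.3333 m/s.
Leader travels v²/(2a_L) = 177.777 / 10.800 = 16.461 m before stopping.
Follower covers v·t_r = 13.3333 × 1.8 = 24.000 m while reacting, then v²/(2a_F) = 177.777 / 10.400 = 17.094 m while braking, for a total of 24.000 + 17.094 = 41.094 m.
Since a_F ≤ a_L and the follower starts braking later, the follower is never slower than the leader, so the closest approach is when both have stopped.
Minimum gap = 41.094 − 16.461 = 24.633 m.

Minimum gap ≈ 25 m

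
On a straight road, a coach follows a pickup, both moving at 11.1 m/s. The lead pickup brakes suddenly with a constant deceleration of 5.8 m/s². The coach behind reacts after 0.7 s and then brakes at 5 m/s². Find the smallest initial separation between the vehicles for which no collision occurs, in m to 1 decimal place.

Leader travels v²/(2a_L) = 123.210 / 11.600 = 10.622 m before stopping.
Follower covers v·t_r = 11.1000 × 0.7 = 7.770 m while reacting, then v²/(2a_F) = 123.210 / 10.000 = 12.321 m while braking, for a total of 7.770 + 12.321 = 20.091 m.
Since a_F ≤ a_L and the follower starts braking later, the follower is never slower than the leader, so the closest approach is when both have stopped.
Minimum gap = 20.091 − 10.622 = 9.469 m.

Minimum gap ≈ 9.5 m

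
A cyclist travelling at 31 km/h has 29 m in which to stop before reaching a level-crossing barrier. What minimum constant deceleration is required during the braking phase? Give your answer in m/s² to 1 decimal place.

Required deceleration ≈ 1.3 m/s²

31 km/h ÷ 3.6 = 8.6111 m/s.
v² = 2a·d ⇒ a = v²/(2d) = 8.6111² / (2 × 29.000) = 74.151 / 58.000 = 1.2785 m/s².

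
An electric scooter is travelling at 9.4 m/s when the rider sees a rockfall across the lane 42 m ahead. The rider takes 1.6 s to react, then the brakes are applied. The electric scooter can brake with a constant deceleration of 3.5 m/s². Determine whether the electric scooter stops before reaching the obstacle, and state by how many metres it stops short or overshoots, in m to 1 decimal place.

Reaction distance = 9.4000 × 1.6 = 15.040 m.
Braking distance = v²/(2a) = 88.360 / 7.000 = 12.623 m.
Total stopping distance = 15.040 + 12.623 = 27.663 m, vs 42 m available — it stops with 42 − 27.663 = 14.337 m to spare.

Yes — it stops 14.3 m short of the obstacle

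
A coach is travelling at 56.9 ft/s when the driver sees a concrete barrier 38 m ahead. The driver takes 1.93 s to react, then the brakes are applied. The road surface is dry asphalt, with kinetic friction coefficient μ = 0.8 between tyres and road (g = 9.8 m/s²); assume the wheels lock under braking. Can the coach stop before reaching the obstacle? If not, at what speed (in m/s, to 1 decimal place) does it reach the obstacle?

No — it strikes the obstacle at 15.2 m/s

56.9 ft/s × 0.3048 = 17.3431 m/s.
a = μg = 0.8 × 9.8 = 7.840 m/s².
Reaction distance = 17.3431 × 1.93 = 33.472 m.
Braking distance needed to stop: v²/(2a) = 300.783 / 15.680 = 19.183 m, so total needed = 33.472 + 19.183 = 52.655 m > 38 m — it cannot stop.
Distance remaining when braking begins: 38 − 33.472 = 4.528 m.
v² = v₀² − 2a·d = 300.783 − 2 × 7.840 × 4.528 = 229.784 m²/s².
v = √229.784 = 15.159 m/s.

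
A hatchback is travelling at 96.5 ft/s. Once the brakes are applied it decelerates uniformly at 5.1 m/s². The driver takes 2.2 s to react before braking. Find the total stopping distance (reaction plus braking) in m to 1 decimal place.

Total stopping distance ≈ 149.5 m

96.5 ft/s × 0.3048 = 29.4132 m/s.
Reaction distance = v·t_r = 29.4132 × 2.2 = 64.709 m.
Braking distance = v²/(2a) = 29.4132² / (2 × 5.100) = 865.136 / 10.200 = 84.817 m.
Total = 64.709 + 84.817 = 149.526 m.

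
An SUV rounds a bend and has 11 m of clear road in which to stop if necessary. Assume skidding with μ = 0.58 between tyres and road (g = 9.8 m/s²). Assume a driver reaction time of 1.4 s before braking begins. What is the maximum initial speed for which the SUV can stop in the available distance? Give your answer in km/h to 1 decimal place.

Maximum speed ≈ 20.8 km/h

a = μg = 0.58 × 9.8 = 5.684 m/s².
Stopping distance: v·t_r + v²/(2a) = 11 with t_r = 1.4 s and a = 5.684 m/s².
So v² + 15.915 v − 125.05 = 0.
Positive root: v = −a·t_r + √((a·t_r)² + 2a·d) = −7.958 + √(63.330 + 125.05) = 5.7672 m/s.
5.7672 m/s × 3.6 = 20.762 km/h.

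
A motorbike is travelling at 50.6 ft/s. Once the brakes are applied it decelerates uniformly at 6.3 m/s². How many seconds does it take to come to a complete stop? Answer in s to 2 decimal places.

Braking time ≈ 2.45 s

50.6 ft/s × 0.3048 = 15.4229 m/s.
Braking time = v/a = 15.4229 / 6.300 = 2.448 s.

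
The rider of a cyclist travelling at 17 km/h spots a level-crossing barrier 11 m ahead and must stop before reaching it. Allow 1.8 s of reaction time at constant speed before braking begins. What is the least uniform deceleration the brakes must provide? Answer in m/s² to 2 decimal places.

Required deceleration ≈ 4.46 m/s²

17 km/h ÷ 3.6 = 4.7222 m/s.
Distance covered during reaction = 4.7222 × 1.8 = 8.500 m.
Distance available for braking: 11 − 8.500 = 2.500 m.
v² = 2a·d ⇒ a = v²/(2d) = 4.7222² / (2 × 2.500) = 22.299 / 5.000 = 4.4598 m/s².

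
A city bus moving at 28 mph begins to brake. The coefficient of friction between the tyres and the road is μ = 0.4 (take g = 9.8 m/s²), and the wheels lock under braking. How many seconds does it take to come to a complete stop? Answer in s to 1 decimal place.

28 mph × 0.44704 = 12.5171 m/s.
a = μg = 0.4 × 9.8 = 3.920 m/s².
Braking time = v/a = 12.5171 / 3.920 = 3.193 s.

Braking time ≈ 3.2 s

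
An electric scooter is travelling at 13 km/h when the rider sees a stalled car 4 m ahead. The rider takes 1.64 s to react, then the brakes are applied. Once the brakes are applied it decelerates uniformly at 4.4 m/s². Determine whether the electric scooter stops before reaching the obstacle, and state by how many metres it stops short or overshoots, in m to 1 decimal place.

No — it overshoots by 3.4 m

13 km/h ÷ 3.6 = 3.6111 m/s.
Reaction distance = 3.6111 × 1.64 = 5.922 m.
Braking distance = v²/(2a) = 13.040 / 8.800 = 1.482 m.
Total stopping distance = 5.922 + 1.482 = 7.404 m, vs 4 m available — it cannot stop in time and overshoots by 7.404 − 4 = 3.404 m.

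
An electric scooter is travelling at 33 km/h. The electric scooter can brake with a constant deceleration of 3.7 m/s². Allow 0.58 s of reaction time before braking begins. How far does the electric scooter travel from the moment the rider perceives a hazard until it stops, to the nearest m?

Total stopping distance ≈ 17 m

33 km/h ÷ 3.6 = 9.1667 m/s.
Reaction distance = v·t_r = 9.1667 × 0.58 = 5.317 m.
Braking distance = v²/(2a) = 9.1667² / (2 × 3.700) = 84.028 / 7.400 = 11.355 m.
Total = 5.317 + 11.355 = 16.672 m.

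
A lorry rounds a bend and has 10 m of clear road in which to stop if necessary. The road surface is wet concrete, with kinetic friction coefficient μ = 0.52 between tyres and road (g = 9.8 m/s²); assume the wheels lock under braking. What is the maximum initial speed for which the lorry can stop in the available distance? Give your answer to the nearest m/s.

Maximum speed ≈ 10 m/s

a = μg = 0.52 × 9.8 = 5.096 m/s².
v²/(2a) = d ⇒ v = √(2 × 5.096 × 10) = √101.92 = 10.0955 m/s.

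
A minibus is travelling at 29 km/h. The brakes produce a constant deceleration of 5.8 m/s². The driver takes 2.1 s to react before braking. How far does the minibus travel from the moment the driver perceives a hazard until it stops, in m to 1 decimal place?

29 km/h ÷ 3.6 = 8.0556 m/s.
Reaction distance = v·t_r = 8.0556 × 2.1 = 16.917 m.
Braking distance = v²/(2a) = 8.0556² / (2 × 5.800) = 64.893 / 11.600 = 5.594 m.
Total = 16.917 + 5.594 = 22.511 m.

Total stopping distance ≈ 22.5 m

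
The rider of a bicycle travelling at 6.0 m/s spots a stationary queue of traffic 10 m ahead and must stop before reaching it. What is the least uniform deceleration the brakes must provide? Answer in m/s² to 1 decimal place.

Required deceleration ≈ 1.8 m/s²

v² = 2a·d ⇒ a = v²/(2d) = 6.0000² / (2 × 10.000) = 36.000 / 20.000 = 1.8000 m/s².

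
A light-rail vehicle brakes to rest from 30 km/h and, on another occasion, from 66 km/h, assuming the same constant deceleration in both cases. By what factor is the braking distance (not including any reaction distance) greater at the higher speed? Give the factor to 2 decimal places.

Factor ≈ 4.84

Braking distance d = v²/(2a), so with a fixed, d ∝ v².
Factor = (66/30)² = 2.2000² = 4.8400.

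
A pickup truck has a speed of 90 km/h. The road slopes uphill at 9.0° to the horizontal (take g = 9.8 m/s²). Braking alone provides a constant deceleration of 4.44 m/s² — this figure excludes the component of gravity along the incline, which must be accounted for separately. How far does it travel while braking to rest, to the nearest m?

Braking distance ≈ 52 m

90 km/h ÷ 3.6 = 25.0000 m/s.
Gravity along the uphill slope adds to the braking deceleration: a_eff = 4.440 + 9.8·sin 9.0° = 4.440 + 1.533 = 5.973 m/s².
Braking distance = v²/(2a) = 25.0000² / (2 × 5.973) = 625.000 / 11.946 = 52.319 m.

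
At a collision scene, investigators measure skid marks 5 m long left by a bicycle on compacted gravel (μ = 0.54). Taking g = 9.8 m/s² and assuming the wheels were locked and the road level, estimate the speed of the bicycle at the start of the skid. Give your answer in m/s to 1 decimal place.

Deceleration a = μg = 0.54 × 9.8 = 5.292 m/s².
v = √(2a·d) = √(2 × 5.292 × 5) = √52.920 = 7.2746 m/s.

Initial speed ≈ 7.3 m/s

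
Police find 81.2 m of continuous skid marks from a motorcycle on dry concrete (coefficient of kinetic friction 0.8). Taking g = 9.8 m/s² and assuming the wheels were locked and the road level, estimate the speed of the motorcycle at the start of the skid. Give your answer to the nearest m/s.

Deceleration a = μg = 0.8 × 9.8 = 7.840 m/s².
v = √(2a·d) = √(2 × 7.840 × 81.2) = √1273.216 = 35.6822 m/s.

Initial speed ≈ 36 m/s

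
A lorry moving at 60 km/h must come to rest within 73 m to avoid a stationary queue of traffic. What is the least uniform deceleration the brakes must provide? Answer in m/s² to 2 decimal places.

Required deceleration ≈ 1.90 m/s²

60 km/h ÷ 3.6 = 16.6667 m/s.
v² = 2a·d ⇒ a = v²/(2d) = 16.6667² / (2 × 73.000) = 277.779 / 146.000 = 1.9026 m/s².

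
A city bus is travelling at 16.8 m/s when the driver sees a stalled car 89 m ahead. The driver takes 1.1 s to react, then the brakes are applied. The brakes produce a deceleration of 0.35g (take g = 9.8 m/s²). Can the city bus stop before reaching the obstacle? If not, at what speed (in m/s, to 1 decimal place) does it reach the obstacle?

a = 0.35 × 9.8 = 3.430 m/s².
Reaction distance = 16.8000 × 1.1 = 18.480 m.
Braking distance = v²/(2a) = 282.240 / 6.860 = 41.143 m.
Total stopping distance = 18.480 + 41.143 = 59.623 m, vs 89 m available — it stops with 89 − 59.623 = 29.377 m to spare.

Yes — it stops about 29.4 m short of the obstacle, so it never reaches it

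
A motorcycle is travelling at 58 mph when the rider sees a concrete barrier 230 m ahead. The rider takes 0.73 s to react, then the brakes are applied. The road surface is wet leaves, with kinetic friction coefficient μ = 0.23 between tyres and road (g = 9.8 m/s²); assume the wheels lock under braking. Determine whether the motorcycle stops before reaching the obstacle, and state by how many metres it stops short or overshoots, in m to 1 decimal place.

Yes — it stops 61.9 m short of the obstacle

58 mph × 0.44704 = 25.9283 m/s.
a = μg = 0.23 × 9.8 = 2.254 m/s².
Reaction distance = 25.9283 × 0.73 = 18.928 m.
Braking distance = v²/(2a) = 672.277 / 4.508 = 149.130 m.
Total stopping distance = 18.928 + 149.130 = 168.058 m, vs 230 m available — it stops with 230 − 168.058 = 61.942 m to spare.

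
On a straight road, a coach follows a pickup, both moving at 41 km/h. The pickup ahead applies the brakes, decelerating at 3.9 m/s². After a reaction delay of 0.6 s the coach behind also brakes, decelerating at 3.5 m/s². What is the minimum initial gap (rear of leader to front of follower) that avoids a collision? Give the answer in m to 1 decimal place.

Minimum gap ≈ 8.7 m

41 km/h ÷ 3.6 = 11.3889 m/s.
Leader travels v²/(2a_L) = 129.707 / 7.800 = 16.629 m before stopping.
Follower covers v·t_r = 11.3889 × 0.6 = 6.833 m while reacting, then v²/(2a_F) = 129.707 / 7.000 = 18.530 m while braking, for a total of 6.833 + 18.530 = 25.363 m.
Since a_F ≤ a_L and the follower starts braking later, the follower is never slower than the leader, so the closest approach is when both have stopped.
Minimum gap = 25.363 − 16.629 = 8.734 m.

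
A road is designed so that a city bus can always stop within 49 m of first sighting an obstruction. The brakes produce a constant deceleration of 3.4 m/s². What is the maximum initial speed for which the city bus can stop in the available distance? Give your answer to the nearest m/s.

v²/(2a) = d ⇒ v = √(2 × 3.400 × 49) = √333.20 = 18.2538 m/s.

Maximum speed ≈ 18 m/s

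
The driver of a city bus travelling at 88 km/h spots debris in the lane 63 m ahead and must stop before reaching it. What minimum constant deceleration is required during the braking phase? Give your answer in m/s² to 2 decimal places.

Required deceleration ≈ 4.74 m/s²

88 km/h ÷ 3.6 = 24.4444 m/s.
v² = 2a·d ⇒ a = v²/(2d) = 24.4444² / (2 × 63.000) = 597.529 / 126.000 = 4.7423 m/s².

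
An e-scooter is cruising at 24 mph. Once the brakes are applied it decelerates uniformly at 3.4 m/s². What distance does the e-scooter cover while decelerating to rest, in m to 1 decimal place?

Braking distance ≈ 16.9 m

24 mph × 0.44704 = 10.7290 m/s.
Braking distance = v²/(2a) = 10.7290² / (2 × 3.400) = 115.111 / 6.800 = 16.928 m.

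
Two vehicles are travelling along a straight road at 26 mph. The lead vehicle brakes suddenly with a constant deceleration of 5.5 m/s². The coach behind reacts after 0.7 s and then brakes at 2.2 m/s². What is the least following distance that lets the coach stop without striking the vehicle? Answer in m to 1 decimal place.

26 mph × 0.44704 = 11.6230 m/s.
Leader travels v²/(2a_L) = 135.094 / 11.000 = 12.281 m before stopping.
Follower covers v·t_r = 11.6230 × 0.7 = 8.136 m while reacting, then v²/(2a_F) = 135.094 / 4.400 = 30.703 m while braking, for a total of 8.136 + 30.703 = 38.839 m.
Since a_F ≤ a_L and the follower starts braking later, the follower is never slower than the leader, so the closest approach is when both have stopped.
Minimum gap = 38.839 − 12.281 = 26.558 m.

Minimum gap ≈ 26.6 m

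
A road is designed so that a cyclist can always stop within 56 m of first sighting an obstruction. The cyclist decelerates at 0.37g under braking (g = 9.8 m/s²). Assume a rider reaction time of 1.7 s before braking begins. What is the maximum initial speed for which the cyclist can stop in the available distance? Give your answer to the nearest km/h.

Maximum speed ≈ 54 km/h

a = 0.37 × 9.8 = 3.626 m/s².
Stopping distance: v·t_r + v²/(2a) = 56 with t_r = 1.7 s and a = 3.626 m/s².
So v² + 12.328 v − 406.11 = 0.
Positive root: v = −a·t_r + √((a·t_r)² + 2a·d) = −6.164 + √(37.995 + 406.11) = 14.9098 m/s.
14.9098 m/s × 3.6 = 53.675 km/h.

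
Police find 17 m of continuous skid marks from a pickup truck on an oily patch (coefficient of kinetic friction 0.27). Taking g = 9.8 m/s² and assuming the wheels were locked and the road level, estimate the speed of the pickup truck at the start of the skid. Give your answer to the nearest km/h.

Initial speed ≈ 34 km/h

Deceleration a = μg = 0.27 × 9.8 = 2.646 m/s².
v = √(2a·d) = √(2 × 2.646 × 17) = √89.964 = 9.4849 m/s.
= 9.4849 × 3.6 = 34.146 km/h.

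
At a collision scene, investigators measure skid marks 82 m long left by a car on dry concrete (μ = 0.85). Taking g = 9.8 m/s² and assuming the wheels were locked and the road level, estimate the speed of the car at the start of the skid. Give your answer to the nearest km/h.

Deceleration a = μg = 0.85 × 9.8 = 8.330 m/s².
v = √(2a·d) = √(2 × 8.330 × 82) = √1366.120 = 36.9611 m/s.
= 36.9611 × 3.6 = 133.060 km/h.

Initial speed ≈ 133 km/h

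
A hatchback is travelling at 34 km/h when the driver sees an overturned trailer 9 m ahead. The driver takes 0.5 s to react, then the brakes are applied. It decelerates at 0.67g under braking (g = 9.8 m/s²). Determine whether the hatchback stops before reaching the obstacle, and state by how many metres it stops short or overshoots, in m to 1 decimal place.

34 km/h ÷ 3.6 = 9.4444 m/s.
a = 0.67 × 9.8 = 6.566 m/s².
Reaction distance = 9.4444 × 0.5 = 4.722 m.
Braking distance = v²/(2a) = 89.197 / 13.132 = 6.792 m.
Total stopping distance = 4.722 + 6.792 = 11.514 m, vs 9 m available — it cannot stop in time and overshoots by 11.514 − 9 = 2.514 m.

No — it overshoots by 2.5 m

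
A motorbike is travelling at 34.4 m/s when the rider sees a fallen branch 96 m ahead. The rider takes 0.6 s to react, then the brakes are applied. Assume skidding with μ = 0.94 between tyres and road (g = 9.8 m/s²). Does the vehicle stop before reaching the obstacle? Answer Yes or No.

Yes

a = μg = 0.94 × 9.8 = 9.212 m/s².
Reaction distance = 34.4000 × 0.6 = 20.640 m.
Braking distance = v²/(2a) = 1183.360 / 18.424 = 64.229 m.
Total stopping distance = 20.640 + 64.229 = 84.869 m, vs 96 m available — it stops with 96 − 84.869 = 11.131 m to spare.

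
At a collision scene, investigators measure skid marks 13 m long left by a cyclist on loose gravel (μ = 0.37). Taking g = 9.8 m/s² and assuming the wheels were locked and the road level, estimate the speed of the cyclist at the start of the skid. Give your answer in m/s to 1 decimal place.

Deceleration a = μg = 0.37 × 9.8 = 3.626 m/s².
v = √(2a·d) = √(2 × 3.626 × 13) = √94.276 = 9.7096 m/s.

Initial speed ≈ 9.7 m/s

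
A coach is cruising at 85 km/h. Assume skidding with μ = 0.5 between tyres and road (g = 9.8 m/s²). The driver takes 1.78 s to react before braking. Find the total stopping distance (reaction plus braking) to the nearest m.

Total stopping distance ≈ 99 m

85 km/h ÷ 3.6 = 23.6111 m/s.
a = μg = 0.5 × 9.8 = 4.900 m/s².
Reaction distance = v·t_r = 23.6111 × 1.78 = 42.028 m.
Braking distance = v²/(2a) = 23.6111² / (2 × 4.900) = 557.484 / 9.800 = 56.886 m.
Total = 42.028 + 56.886 = 98.914 m.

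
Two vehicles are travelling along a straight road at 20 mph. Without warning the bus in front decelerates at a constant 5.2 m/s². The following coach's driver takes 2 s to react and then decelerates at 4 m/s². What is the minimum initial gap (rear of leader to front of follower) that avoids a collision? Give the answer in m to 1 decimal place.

Minimum gap ≈ 20.2 m

20 mph × 0.44704 = 8.9408 m/s.
Leader travels v²/(2a_L) = 79.938 / 10.400 = 7.686 m before stopping.
Follower covers v·t_r = 8.9408 × 2 = 17.882 m while reacting, then v²/(2a_F) = 79.938 / 8.000 = 9.992 m while braking, for a total of 17.882 + 9.992 = 27.874 m.
Since a_F ≤ a_L and the follower starts braking later, the follower is never slower than the leader, so the closest approach is when both have stopped.
Minimum gap = 27.874 − 7.686 = 20.188 m.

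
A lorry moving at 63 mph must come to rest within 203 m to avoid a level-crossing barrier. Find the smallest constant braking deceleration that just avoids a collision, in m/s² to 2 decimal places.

63 mph × 0.44704 = 28.1635 m/s.
v² = 2a·d ⇒ a = v²/(2d) = 28.1635² / (2 × 203.000) = 793.183 / 406.000 = 1.9537 m/s².

Required deceleration ≈ 1.95 m/s²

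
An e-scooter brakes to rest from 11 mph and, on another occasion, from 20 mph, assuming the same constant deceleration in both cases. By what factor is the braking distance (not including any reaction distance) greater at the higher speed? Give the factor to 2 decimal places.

Braking distance d = v²/(2a), so with a fixed, d ∝ v².
Factor = (20/11)² = 1.8182² = 3.3059.

Factor ≈ 3.31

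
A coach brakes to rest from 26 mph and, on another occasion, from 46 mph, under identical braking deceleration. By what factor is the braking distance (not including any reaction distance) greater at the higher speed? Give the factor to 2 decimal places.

Braking distance d = v²/(2a), so with a fixed, d ∝ v².
Factor = (46/26)² = 1.7692² = 3.1301.

Factor ≈ 3.13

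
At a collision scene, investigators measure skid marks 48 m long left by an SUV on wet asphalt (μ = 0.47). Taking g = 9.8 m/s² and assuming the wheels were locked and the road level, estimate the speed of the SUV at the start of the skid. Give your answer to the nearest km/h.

Initial speed ≈ 76 km/h

Deceleration a = μg = 0.47 × 9.8 = 4.606 m/s².
v = √(2a·d) = √(2 × 4.606 × 48) = √442.176 = 21.0280 m/s.
= 21.0280 × 3.6 = 75.701 km/h.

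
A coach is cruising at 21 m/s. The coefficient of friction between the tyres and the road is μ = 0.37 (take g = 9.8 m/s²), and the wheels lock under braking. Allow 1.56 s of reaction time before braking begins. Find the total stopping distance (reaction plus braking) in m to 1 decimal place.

Total stopping distance ≈ 93.6 m

a = μg = 0.37 × 9.8 = 3.626 m/s².
Reaction distance = v·t_r = 21.0000 × 1.56 = 32.760 m.
Braking distance = v²/(2a) = 21.0000² / (2 × 3.626) = 441.000 / 7.252 = 60.811 m.
Total = 32.760 + 60.811 = 93.571 m.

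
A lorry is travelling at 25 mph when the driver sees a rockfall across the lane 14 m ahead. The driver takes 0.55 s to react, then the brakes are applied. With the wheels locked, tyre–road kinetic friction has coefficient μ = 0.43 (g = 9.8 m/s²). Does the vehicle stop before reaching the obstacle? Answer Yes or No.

No

25 mph × 0.44704 = 11.1760 m/s.
a = μg = 0.43 × 9.8 = 4.214 m/s².
Reaction distance = 11.1760 × 0.55 = 6.147 m.
Braking distance = v²/(2a) = 124.903 / 8.428 = 14.820 m.
Total stopping distance = 6.147 + 14.820 = 20.967 m, vs 14 m available — it cannot stop in time and overshoots by 20.967 − 14 = 6.967 m.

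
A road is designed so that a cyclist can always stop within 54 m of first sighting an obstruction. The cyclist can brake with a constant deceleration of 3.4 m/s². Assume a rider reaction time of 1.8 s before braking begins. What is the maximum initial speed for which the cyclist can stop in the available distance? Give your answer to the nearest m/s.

Maximum speed ≈ 14 m/s

Stopping distance: v·t_r + v²/(2a) = 54 with t_r = 1.8 s and a = 3.400 m/s².
So v² + 12.240 v − 367.20 = 0.
Positive root: v = −a·t_r + √((a·t_r)² + 2a·d) = −6.120 + √(37.454 + 367.20) = 13.9960 m/s.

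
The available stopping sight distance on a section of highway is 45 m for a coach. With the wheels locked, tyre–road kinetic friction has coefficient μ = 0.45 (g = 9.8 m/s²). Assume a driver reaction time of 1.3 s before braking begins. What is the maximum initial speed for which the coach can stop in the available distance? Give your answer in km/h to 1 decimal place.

Maximum speed ≈ 54.0 km/h

a = μg = 0.45 × 9.8 = 4.410 m/s².
Stopping distance: v·t_r + v²/(2a) = 45 with t_r = 1.3 s and a = 4.410 m/s².
So v² + 11.466 v − 396.90 = 0.
Positive root: v = −a·t_r + √((a·t_r)² + 2a·d) = −5.733 + √(32.867 + 396.90) = 14.9978 m/s.
14.9978 m/s × 3.6 = 53.992 km/h.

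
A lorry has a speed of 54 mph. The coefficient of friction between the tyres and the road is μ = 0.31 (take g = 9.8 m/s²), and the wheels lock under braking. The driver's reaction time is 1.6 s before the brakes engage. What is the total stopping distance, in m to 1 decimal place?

54 mph × 0.44704 = 24.1402 m/s.
a = μg = 0.31 × 9.8 = 3.038 m/s².
Reaction distance = v·t_r = 24.1402 × 1.6 = 38.624 m.
Braking distance = v²/(2a) = 24.1402² / (2 × 3.038) = 582.749 / 6.076 = 95.910 m.
Total = 38.624 + 95.910 = 134.534 m.

Total stopping distance ≈ 134.5 m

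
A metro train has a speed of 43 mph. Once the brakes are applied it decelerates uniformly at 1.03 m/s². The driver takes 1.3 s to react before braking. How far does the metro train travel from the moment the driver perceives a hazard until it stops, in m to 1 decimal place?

Total stopping distance ≈ 204.4 m

43 mph × 0.44704 = 19.2227 m/s.
Reaction distance = v·t_r = 19.2227 × 1.3 = 24.990 m.
Braking distance = v²/(2a) = 19.2227² / (2 × 1.030) = 369.512 / 2.060 = 179.375 m.
Total = 24.990 + 179.375 = 204.365 m.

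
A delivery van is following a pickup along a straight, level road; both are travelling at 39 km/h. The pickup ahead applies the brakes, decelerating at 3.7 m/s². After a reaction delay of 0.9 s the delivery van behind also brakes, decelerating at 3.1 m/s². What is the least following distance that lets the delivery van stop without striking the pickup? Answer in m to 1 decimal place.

39 km/h ÷ 3.6 = 10.8333 m/s.
Leader travels v²/(2a_L) = 117.360 / 7.400 = 15.859 m before stopping.
Follower covers v·t_r = 10.8333 × 0.9 = 9.750 m while reacting, then v²/(2a_F) = 117.360 / 6.200 = 18.929 m while braking, for a total of 9.750 + 18.929 = 28.679 m.
Since a_F ≤ a_L and the follower starts braking later, the follower is never slower than the leader, so the closest approach is when both have stopped.
Minimum gap = 28.679 − 15.859 = 12.820 m.

Minimum gap ≈ 12.8 m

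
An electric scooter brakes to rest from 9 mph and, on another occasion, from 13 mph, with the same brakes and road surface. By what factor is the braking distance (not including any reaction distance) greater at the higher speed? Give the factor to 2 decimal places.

Braking distance d = v²/(2a), so with a fixed, d ∝ v².
Factor = (13/9)² = 1.4444² = 2.0863.

Factor ≈ 2.09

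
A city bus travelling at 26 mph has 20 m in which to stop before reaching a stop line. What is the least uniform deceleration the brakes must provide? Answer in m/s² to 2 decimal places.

26 mph × 0.44704 = 11.6230 m/s.
v² = 2a·d ⇒ a = v²/(2d) = 11.6230² / (2 × 20.000) = 135.094 / 40.000 = 3.3773 m/s².

Required deceleration ≈ 3.38 m/s²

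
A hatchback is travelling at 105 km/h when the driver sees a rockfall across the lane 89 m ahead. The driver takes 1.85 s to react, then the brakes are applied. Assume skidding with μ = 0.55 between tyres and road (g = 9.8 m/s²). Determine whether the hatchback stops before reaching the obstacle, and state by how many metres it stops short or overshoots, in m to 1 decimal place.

105 km/h ÷ 3.6 = 29.1667 m/s.
a = μg = 0.55 × 9.8 = 5.390 m/s².
Reaction distance = 29.1667 × 1.85 = 53.958 m.
Braking distance = v²/(2a) = 850.696 / 10.780 = 78.914 m.
Total stopping distance = 53.958 + 78.914 = 132.872 m, vs 89 m available — it cannot stop in time and overshoots by 132.872 − 89 = 43.872 m.

No — it overshoots by 43.9 m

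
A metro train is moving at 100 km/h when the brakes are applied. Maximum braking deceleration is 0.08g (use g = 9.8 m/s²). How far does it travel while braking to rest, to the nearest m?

100 km/h ÷ 3.6 = 27.7778 m/s.
a = 0.08 × 9.8 = 0.784 m/s².
Braking distance = v²/(2a) = 27.7778² / (2 × 0.784) = 771.606 / 1.568 = 492.096 m.

Braking distance ≈ 492 m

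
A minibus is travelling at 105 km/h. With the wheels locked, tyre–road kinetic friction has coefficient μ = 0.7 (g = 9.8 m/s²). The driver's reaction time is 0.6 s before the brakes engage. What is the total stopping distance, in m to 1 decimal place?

Total stopping distance ≈ 79.5 m

105 km/h ÷ 3.6 = 29.1667 m/s.
a = μg = 0.7 × 9.8 = 6.860 m/s².
Reaction distance = v·t_r = 29.1667 × 0.6 = 17.500 m.
Braking distance = v²/(2a) = 29.1667² / (2 × 6.860) = 850.696 / 13.720 = 62.004 m.
Total = 17.500 + 62.004 = 79.504 m.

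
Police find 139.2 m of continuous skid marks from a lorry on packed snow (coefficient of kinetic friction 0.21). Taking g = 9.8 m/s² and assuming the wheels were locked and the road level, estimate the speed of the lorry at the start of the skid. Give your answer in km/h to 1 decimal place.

Deceleration a = μg = 0.21 × 9.8 = 2.058 m/s².
v = √(2a·d) = √(2 × 2.058 × 139.2) = √572.947 = 23.9363 m/s.
= 23.9363 × 3.6 = 86.171 km/h.

Initial speed ≈ 86.2 km/h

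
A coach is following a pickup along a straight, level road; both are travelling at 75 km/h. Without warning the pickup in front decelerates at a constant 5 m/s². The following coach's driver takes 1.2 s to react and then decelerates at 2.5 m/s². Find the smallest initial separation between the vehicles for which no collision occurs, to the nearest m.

75 km/h ÷ 3.6 = 20.8333 m/s.
Leader travels v²/(2a_L) = 434.026 / 10.000 = 43.403 m before stopping.
Follower covers v·t_r = 20.8333 × 1.2 = 25.000 m while reacting, then v²/(2a_F) = 434.026 / 5.000 = 86.805 m while braking, for a total of 25.000 + 86.805 = 111.805 m.
Since a_F ≤ a_L and the follower starts braking later, the follower is never slower than the leader, so the closest approach is when both have stopped.
Minimum gap = 111.805 − 43.403 = 68.402 m.

Minimum gap ≈ 68 m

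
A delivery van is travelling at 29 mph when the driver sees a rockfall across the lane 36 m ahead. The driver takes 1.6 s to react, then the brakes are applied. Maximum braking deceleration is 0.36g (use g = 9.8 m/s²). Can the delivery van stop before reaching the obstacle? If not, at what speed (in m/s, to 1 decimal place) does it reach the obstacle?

29 mph × 0.44704 = 12.9642 m/s.
a = 0.36 × 9.8 = 3.528 m/s².
Reaction distance = 12.9642 × 1.6 = 20.743 m.
Braking distance needed to stop: v²/(2a) = 168.070 / 7.056 = 23.819 m, so total needed = 20.743 + 23.819 = 44.562 m > 36 m — it cannot stop.
Distance remaining when braking begins: 36 − 20.743 = 15.257 m.
v² = v₀² − 2a·d = 168.070 − 2 × 3.528 × 15.257 = 60.417 m²/s².
v = √60.417 = 7.773 m/s.

No — it strikes the obstacle at 7.8 m/s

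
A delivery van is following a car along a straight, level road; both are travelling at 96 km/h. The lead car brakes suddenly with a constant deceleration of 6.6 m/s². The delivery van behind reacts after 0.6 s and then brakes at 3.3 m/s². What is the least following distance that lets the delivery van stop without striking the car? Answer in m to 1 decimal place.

96 km/h ÷ 3.6 = 26.6667 m/s.
Leader travels v²/(2a_L) = 711.113 / 13.200 = 53.872 m before stopping.
Follower covers v·t_r = 26.6667 × 0.6 = 16.000 m while reacting, then v²/(2a_F) = 711.113 / 6.600 = 107.744 m while braking, for a total of 16.000 + 107.744 = 123.744 m.
Since a_F ≤ a_L and the follower starts braking later, the follower is never slower than the leader, so the closest approach is when both have stopped.
Minimum gap = 123.744 − 53.872 = 69.872 m.

Minimum gap ≈ 69.9 m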